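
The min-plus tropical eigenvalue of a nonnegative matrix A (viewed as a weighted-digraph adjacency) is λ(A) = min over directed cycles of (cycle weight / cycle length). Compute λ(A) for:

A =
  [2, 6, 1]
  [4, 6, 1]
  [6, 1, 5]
λ(A) = 1

Enumerate directed cycles and compute their means (weight / length). Sample:
  cycle 0 → 0: weight = 2, length = 1, mean = 2/1 ≈ 2.000
  cycle 1 → 1: weight = 6, length = 1, mean = 6/1 ≈ 6.000
  cycle 2 → 2: weight = 5, length = 1, mean = 5/1 ≈ 5.000
  cycle 0 → 1 → 0: weight = 10, length = 2, mean = 10/2 ≈ 5.000
  cycle 0 → 2 → 0: weight = 7, length = 2, mean = 7/2 ≈ 3.500
  cycle 1 → 0 → 1: weight = 10, length = 2, mean = 10/2 ≈ 5.000
Minimum mean = 1.000, attained e.g. along the cycle 1 → 2 → 1 with weight 2 and length 2. So λ(A) = 2/2 = 1.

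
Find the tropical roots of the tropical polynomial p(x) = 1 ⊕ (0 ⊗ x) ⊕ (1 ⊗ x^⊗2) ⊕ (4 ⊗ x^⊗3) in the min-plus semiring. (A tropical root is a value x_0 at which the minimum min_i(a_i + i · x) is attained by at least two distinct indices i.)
Roots: {-3, -1, 1}

Each tropical root is a break point of the lower envelope of the lines y = a_i + i · x (there are 4 lines, with slopes 0, 1, ..., 3). Only the lines that attain the minimum somewhere contribute to roots; other lines are dominated. Here the surviving (envelope) indices are i = 3, i = 2, i = 1, i = 0.
Intersections between consecutive envelope lines give the roots: for adjacent envelope indices i < j the intersection is x = (a_i − a_j) / (j − i). Reading off the sorted break points: {-3, -1, 1}.
Verification: at each break x_0, at least two indices attain the minimum of min_i(a_i + i · x_0).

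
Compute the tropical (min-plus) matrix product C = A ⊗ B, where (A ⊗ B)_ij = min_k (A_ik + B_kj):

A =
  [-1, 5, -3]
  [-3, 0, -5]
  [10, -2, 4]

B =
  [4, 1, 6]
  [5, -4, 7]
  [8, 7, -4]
A ⊗ B =
  [3, 0, -7]
  [1, -4, -9]
  [3, -6, 0]

Apply the min-plus product entry-by-entry:
  C[0][0] = min over k of (A[0][0] + B[0][0] = -1 + 4 = 3, A[0][1] + B[1][0] = 5 + 5 = 10, A[0][2] + B[2][0] = -3 + 8 = 5) = 3 (attained at k = 0)
  C[0][1] = min over k of (A[0][0] + B[0][1] = -1 + 1 = 0, A[0][1] + B[1][1] = 5 + -4 = 1, A[0][2] + B[2][1] = -3 + 7 = 4) = 0 (attained at k = 0)
  C[0][2] = min over k of (A[0][0] + B[0][2] = -1 + 6 = 5, A[0][1] + B[1][2] = 5 + 7 = 12, A[0][2] + B[2][2] = -3 + -4 = -7) = -7 (attained at k = 2)
  C[1][0] = min over k of (A[1][0] + B[0][0] = -3 + 4 = 1, A[1][1] + B[1][0] = 0 + 5 = 5, A[1][2] + B[2][0] = -5 + 8 = 3) = 1 (attained at k = 0)
  C[1][1] = min over k of (A[1][0] + B[0][1] = -3 + 1 = -2, A[1][1] + B[1][1] = 0 + -4 = -4, A[1][2] + B[2][1] = -5 + 7 = 2) = -4 (attained at k = 1)
  C[1][2] = min over k of (A[1][0] + B[0][2] = -3 + 6 = 3, A[1][1] + B[1][2] = 0 + 7 = 7, A[1][2] + B[2][2] = -5 + -4 = -9) = -9 (attained at k = 2)
  C[2][0] = min over k of (A[2][0] + B[0][0] = 10 + 4 = 14, A[2][1] + B[1][0] = -2 + 5 = 3, A[2][2] + B[2][0] = 4 + 8 = 12) = 3 (attained at k = 1)
  C[2][1] = min over k of (A[2][0] + B[0][1] = 10 + 1 = 11, A[2][1] + B[1][1] = -2 + -4 = -6, A[2][2] + B[2][1] = 4 + 7 = 11) = -6 (attained at k = 1)
  C[2][2] = min over k of (A[2][0] + B[0][2] = 10 + 6 = 16, A[2][1] + B[1][2] = -2 + 7 = 5, A[2][2] + B[2][2] = 4 + -4 = 0) = 0 (attained at k = 2)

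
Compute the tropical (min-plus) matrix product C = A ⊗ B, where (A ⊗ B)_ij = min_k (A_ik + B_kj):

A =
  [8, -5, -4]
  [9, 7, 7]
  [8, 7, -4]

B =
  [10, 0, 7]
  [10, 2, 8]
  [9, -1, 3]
A ⊗ B =
  [5, -5, -1]
  [16, 6, 10]
  [5, -5, -1]

Apply the min-plus product entry-by-entry:
  C[0][0] = min over k of (A[0][0] + B[0][0] = 8 + 10 = 18, A[0][1] + B[1][0] = -5 + 10 = 5, A[0][2] + B[2][0] = -4 + 9 = 5) = 5 (attained at k = 1)
  C[0][1] = min over k of (A[0][0] + B[0][1] = 8 + 0 = 8, A[0][1] + B[1][1] = -5 + 2 = -3, A[0][2] + B[2][1] = -4 + -1 = -5) = -5 (attained at k = 2)
  C[0][2] = min over k of (A[0][0] + B[0][2] = 8 + 7 = 15, A[0][1] + B[1][2] = -5 + 8 = 3, A[0][2] + B[2][2] = -4 + 3 = -1) = -1 (attained at k = 2)
  C[1][0] = min over k of (A[1][0] + B[0][0] = 9 + 10 = 19, A[1][1] + B[1][0] = 7 + 10 = 17, A[1][2] + B[2][0] = 7 + 9 = 16) = 16 (attained at k = 2)
  C[1][1] = min over k of (A[1][0] + B[0][1] = 9 + 0 = 9, A[1][1] + B[1][1] = 7 + 2 = 9, A[1][2] + B[2][1] = 7 + -1 = 6) = 6 (attained at k = 2)
  C[1][2] = min over k of (A[1][0] + B[0][2] = 9 + 7 = 16, A[1][1] + B[1][2] = 7 + 8 = 15, A[1][2] + B[2][2] = 7 + 3 = 10) = 10 (attained at k = 2)
  C[2][0] = min over k of (A[2][0] + B[0][0] = 8 + 10 = 18, A[2][1] + B[1][0] = 7 + 10 = 17, A[2][2] + B[2][0] = -4 + 9 = 5) = 5 (attained at k = 2)
  C[2][1] = min over k of (A[2][0] + B[0][1] = 8 + 0 = 8, A[2][1] + B[1][1] = 7 + 2 = 9, A[2][2] + B[2][1] = -4 + -1 = -5) = -5 (attained at k = 2)
  C[2][2] = min over k of (A[2][0] + B[0][2] = 8 + 7 = 15, A[2][1] + B[1][2] = 7 + 8 = 15, A[2][2] + B[2][2] = -4 + 3 = -1) = -1 (attained at k = 2)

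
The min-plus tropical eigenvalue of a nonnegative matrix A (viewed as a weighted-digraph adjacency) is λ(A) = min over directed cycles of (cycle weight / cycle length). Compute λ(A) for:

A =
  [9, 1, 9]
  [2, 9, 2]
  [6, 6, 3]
λ(A) = 3/2

Enumerate directed cycles and compute their means (weight / length). Sample:
  cycle 0 → 0: weight = 9, length = 1, mean = 9/1 ≈ 9.000
  cycle 1 → 1: weight = 9, length = 1, mean = 9/1 ≈ 9.000
  cycle 2 → 2: weight = 3, length = 1, mean = 3/1 ≈ 3.000
  cycle 0 → 1 → 0: weight = 3, length = 2, mean = 3/2 ≈ 1.500
  cycle 0 → 2 → 0: weight = 15, length = 2, mean = 15/2 ≈ 7.500
  cycle 1 → 0 → 1: weight = 3, length = 2, mean = 3/2 ≈ 1.500
Minimum mean = 1.500, attained e.g. along the cycle 0 → 1 → 0 with weight 3 and length 2. So λ(A) = 3/2 = 3/2.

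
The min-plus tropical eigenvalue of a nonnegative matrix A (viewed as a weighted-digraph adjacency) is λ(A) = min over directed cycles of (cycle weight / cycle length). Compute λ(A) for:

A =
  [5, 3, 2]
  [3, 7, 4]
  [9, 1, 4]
λ(A) = 2

Enumerate directed cycles and compute their means (weight / length). Sample:
  cycle 0 → 0: weight = 5, length = 1, mean = 5/1 ≈ 5.000
  cycle 1 → 1: weight = 7, length = 1, mean = 7/1 ≈ 7.000
  cycle 2 → 2: weight = 4, length = 1, mean = 4/1 ≈ 4.000
  cycle 0 → 1 → 0: weight = 6, length = 2, mean = 6/2 ≈ 3.000
  cycle 0 → 2 → 0: weight = 11, length = 2, mean = 11/2 ≈ 5.500
  cycle 1 → 0 → 1: weight = 6, length = 2, mean = 6/2 ≈ 3.000
Minimum mean = 2.000, attained e.g. along the cycle 0 → 2 → 1 → 0 with weight 6 and length 3. So λ(A) = 6/3 = 2.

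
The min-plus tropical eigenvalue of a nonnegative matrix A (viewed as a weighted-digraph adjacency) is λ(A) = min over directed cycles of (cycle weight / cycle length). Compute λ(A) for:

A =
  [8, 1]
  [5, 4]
λ(A) = 3

Enumerate directed cycles and compute their means (weight / length). Sample:
  cycle 0 → 0: weight = 8, length = 1, mean = 8/1 ≈ 8.000
  cycle 1 → 1: weight = 4, length = 1, mean = 4/1 ≈ 4.000
  cycle 0 → 1 → 0: weight = 6, length = 2, mean = 6/2 ≈ 3.000
  cycle 1 → 0 → 1: weight = 6, length = 2, mean = 6/2 ≈ 3.000
Minimum mean = 3.000, attained e.g. along the cycle 0 → 1 → 0 with weight 6 and length 2. So λ(A) = 6/2 = 3.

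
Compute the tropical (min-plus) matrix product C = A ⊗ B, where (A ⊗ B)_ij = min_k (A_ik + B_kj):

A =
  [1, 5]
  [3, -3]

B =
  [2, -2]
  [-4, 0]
A ⊗ B =
  [1, -1]
  [-7, -3]

Apply the min-plus product entry-by-entry:
  C[0][0] = min over k of (A[0][0] + B[0][0] = 1 + 2 = 3, A[0][1] + B[1][0] = 5 + -4 = 1) = 1 (attained at k = 1)
  C[0][1] = min over k of (A[0][0] + B[0][1] = 1 + -2 = -1, A[0][1] + B[1][1] = 5 + 0 = 5) = -1 (attained at k = 0)
  C[1][0] = min over k of (A[1][0] + B[0][0] = 3 + 2 = 5, A[1][1] + B[1][0] = -3 + -4 = -7) = -7 (attained at k = 1)
  C[1][1] = min over k of (A[1][0] + B[0][1] = 3 + -2 = 1, A[1][1] + B[1][1] = -3 + 0 = -3) = -3 (attained at k = 1)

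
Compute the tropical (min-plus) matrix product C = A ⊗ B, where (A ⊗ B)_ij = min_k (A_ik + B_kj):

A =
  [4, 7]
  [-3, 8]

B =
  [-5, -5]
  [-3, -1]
A ⊗ B =
  [-1, -1]
  [-8, -8]

Apply the min-plus product entry-by-entry:
  C[0][0] = min over k of (A[0][0] + B[0][0] = 4 + -5 = -1, A[0][1] + B[1][0] = 7 + -3 = 4) = -1 (attained at k = 0)
  C[0][1] = min over k of (A[0][0] + B[0][1] = 4 + -5 = -1, A[0][1] + B[1][1] = 7 + -1 = 6) = -1 (attained at k = 0)
  C[1][0] = min over k of (A[1][0] + B[0][0] = -3 + -5 = -8, A[1][1] + B[1][0] = 8 + -3 = 5) = -8 (attained at k = 0)
  C[1][1] = min over k of (A[1][0] + B[0][1] = -3 + -5 = -8, A[1][1] + B[1][1] = 8 + -1 = 7) = -8 (attained at k = 0)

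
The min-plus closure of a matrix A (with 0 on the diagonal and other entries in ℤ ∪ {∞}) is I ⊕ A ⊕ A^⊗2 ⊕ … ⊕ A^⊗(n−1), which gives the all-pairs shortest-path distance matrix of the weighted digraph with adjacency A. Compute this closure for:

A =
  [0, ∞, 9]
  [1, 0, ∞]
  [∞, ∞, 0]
Closure =
  [0, ∞, 9]
  [1, 0, 10]
  [∞, ∞, 0]

This is the Floyd-Warshall all-pairs shortest-path computation. For each intermediate vertex k = 0, 1, …, 2, update dist[i][j] ← min(dist[i][j], dist[i][k] + dist[k][j]). The final matrix gives, for each (i, j), the minimum total weight of any directed path from i to j (possibly empty when i = j).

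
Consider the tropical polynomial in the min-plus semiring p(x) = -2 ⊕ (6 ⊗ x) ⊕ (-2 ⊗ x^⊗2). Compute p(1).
p(1) = -2

A tropical monomial a ⊗ x^⊗i evaluates to a + i · x. Evaluating each term at x = 1:
  Term 0 contributes -2 + 0 · 1 = -2
  Term 1 contributes 6 + 1 · 1 = 7
  Term 2 contributes -2 + 2 · 1 = 0
p(1) = ⊕ of these = min[-2, 7, 0] = -2.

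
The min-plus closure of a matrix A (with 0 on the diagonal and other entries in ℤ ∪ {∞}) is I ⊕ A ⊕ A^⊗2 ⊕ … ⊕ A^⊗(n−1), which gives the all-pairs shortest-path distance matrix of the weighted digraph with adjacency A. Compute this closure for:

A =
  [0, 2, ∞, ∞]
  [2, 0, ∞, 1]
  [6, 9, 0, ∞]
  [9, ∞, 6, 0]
Closure =
  [0, 2, 9, 3]
  [2, 0, 7, 1]
  [6, 8, 0, 9]
  [9, 11, 6, 0]

This is the Floyd-Warshall all-pairs shortest-path computation. For each intermediate vertex k = 0, 1, …, 3, update dist[i][j] ← min(dist[i][j], dist[i][k] + dist[k][j]). The final matrix gives, for each (i, j), the minimum total weight of any directed path from i to j (possibly empty when i = j).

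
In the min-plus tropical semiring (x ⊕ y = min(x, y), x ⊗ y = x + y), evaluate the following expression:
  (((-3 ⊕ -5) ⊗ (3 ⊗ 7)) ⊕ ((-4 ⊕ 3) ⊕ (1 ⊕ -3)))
(((-3 ⊕ -5) ⊗ (3 ⊗ 7)) ⊕ ((-4 ⊕ 3) ⊕ (1 ⊕ -3))) = -4

Expand innermost to outermost. Recall ⊕ takes the minimum of its arguments and ⊗ takes their sum. Working out the expression (((-3 ⊕ -5) ⊗ (3 ⊗ 7)) ⊕ ((-4 ⊕ 3) ⊕ (1 ⊕ -3))) gives -4.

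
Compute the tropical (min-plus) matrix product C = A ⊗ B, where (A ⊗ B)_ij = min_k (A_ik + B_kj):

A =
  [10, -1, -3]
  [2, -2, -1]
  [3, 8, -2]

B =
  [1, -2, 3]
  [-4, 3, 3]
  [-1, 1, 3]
A ⊗ B =
  [-5, -2, 0]
  [-6, 0, 1]
  [-3, -1, 1]

Apply the min-plus product entry-by-entry:
  C[0][0] = min over k of (A[0][0] + B[0][0] = 10 + 1 = 11, A[0][1] + B[1][0] = -1 + -4 = -5, A[0][2] + B[2][0] = -3 + -1 = -4) = -5 (attained at k = 1)
  C[0][1] = min over k of (A[0][0] + B[0][1] = 10 + -2 = 8, A[0][1] + B[1][1] = -1 + 3 = 2, A[0][2] + B[2][1] = -3 + 1 = -2) = -2 (attained at k = 2)
  C[0][2] = min over k of (A[0][0] + B[0][2] = 10 + 3 = 13, A[0][1] + B[1][2] = -1 + 3 = 2, A[0][2] + B[2][2] = -3 + 3 = 0) = 0 (attained at k = 2)
  C[1][0] = min over k of (A[1][0] + B[0][0] = 2 + 1 = 3, A[1][1] + B[1][0] = -2 + -4 = -6, A[1][2] + B[2][0] = -1 + -1 = -2) = -6 (attained at k = 1)
  C[1][1] = min over k of (A[1][0] + B[0][1] = 2 + -2 = 0, A[1][1] + B[1][1] = -2 + 3 = 1, A[1][2] + B[2][1] = -1 + 1 = 0) = 0 (attained at k = 0)
  C[1][2] = min over k of (A[1][0] + B[0][2] = 2 + 3 = 5, A[1][1] + B[1][2] = -2 + 3 = 1, A[1][2] + B[2][2] = -1 + 3 = 2) = 1 (attained at k = 1)
  C[2][0] = min over k of (A[2][0] + B[0][0] = 3 + 1 = 4, A[2][1] + B[1][0] = 8 + -4 = 4, A[2][2] + B[2][0] = -2 + -1 = -3) = -3 (attained at k = 2)
  C[2][1] = min over k of (A[2][0] + B[0][1] = 3 + -2 = 1, A[2][1] + B[1][1] = 8 + 3 = 11, A[2][2] + B[2][1] = -2 + 1 = -1) = -1 (attained at k = 2)
  C[2][2] = min over k of (A[2][0] + B[0][2] = 3 + 3 = 6, A[2][1] + B[1][2] = 8 + 3 = 11, A[2][2] + B[2][2] = -2 + 3 = 1) = 1 (attained at k = 2)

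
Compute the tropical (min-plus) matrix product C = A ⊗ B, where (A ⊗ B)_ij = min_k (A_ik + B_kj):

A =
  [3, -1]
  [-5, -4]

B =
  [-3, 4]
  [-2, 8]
A ⊗ B =
  [-3, 7]
  [-8, -1]

Apply the min-plus product entry-by-entry:
  C[0][0] = min over k of (A[0][0] + B[0][0] = 3 + -3 = 0, A[0][1] + B[1][0] = -1 + -2 = -3) = -3 (attained at k = 1)
  C[0][1] = min over k of (A[0][0] + B[0][1] = 3 + 4 = 7, A[0][1] + B[1][1] = -1 + 8 = 7) = 7 (attained at k = 0)
  C[1][0] = min over k of (A[1][0] + B[0][0] = -5 + -3 = -8, A[1][1] + B[1][0] = -4 + -2 = -6) = -8 (attained at k = 0)
  C[1][1] = min over k of (A[1][0] + B[0][1] = -5 + 4 = -1, A[1][1] + B[1][1] = -4 + 8 = 4) = -1 (attained at k = 0)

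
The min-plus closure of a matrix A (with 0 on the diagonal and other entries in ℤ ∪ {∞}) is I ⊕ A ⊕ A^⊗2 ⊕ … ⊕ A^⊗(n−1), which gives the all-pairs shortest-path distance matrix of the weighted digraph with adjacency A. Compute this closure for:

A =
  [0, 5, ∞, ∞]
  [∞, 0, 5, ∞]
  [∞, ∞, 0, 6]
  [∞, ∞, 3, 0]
Closure =
  [0, 5, 10, 16]
  [∞, 0, 5, 11]
  [∞, ∞, 0, 6]
  [∞, ∞, 3, 0]

This is the Floyd-Warshall all-pairs shortest-path computation. For each intermediate vertex k = 0, 1, …, 3, update dist[i][j] ← min(dist[i][j], dist[i][k] + dist[k][j]). The final matrix gives, for each (i, j), the minimum total weight of any directed path from i to j (possibly empty when i = j).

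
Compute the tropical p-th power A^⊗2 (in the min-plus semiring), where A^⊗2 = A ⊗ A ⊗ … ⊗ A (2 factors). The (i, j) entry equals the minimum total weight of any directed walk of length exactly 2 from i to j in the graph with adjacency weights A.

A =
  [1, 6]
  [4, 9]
A^⊗2 =
  [2, 7]
  [5, 10]

Each entry (A^⊗2)_ij equals the minimum over all length-2 walks i = v_0 → v_1 → … → v_2 = j of Σ_t A[v_t][v_{t+1}]. For example, for (i, j) = (0, 1) we minimise over 2 possible intermediate vertex sequences; the minimum is 7, attained along the walk 0 → 0 → 1.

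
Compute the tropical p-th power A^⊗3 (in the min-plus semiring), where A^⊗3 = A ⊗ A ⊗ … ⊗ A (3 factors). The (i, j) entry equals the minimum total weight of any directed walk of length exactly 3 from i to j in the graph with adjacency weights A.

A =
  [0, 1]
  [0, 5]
A^⊗3 =
  [0, 1]
  [0, 1]

Each entry (A^⊗3)_ij equals the minimum over all length-3 walks i = v_0 → v_1 → … → v_3 = j of Σ_t A[v_t][v_{t+1}]. For example, for (i, j) = (0, 1) we minimise over 4 possible intermediate vertex sequences; the minimum is 1, attained along the walk 0 → 0 → 0 → 1.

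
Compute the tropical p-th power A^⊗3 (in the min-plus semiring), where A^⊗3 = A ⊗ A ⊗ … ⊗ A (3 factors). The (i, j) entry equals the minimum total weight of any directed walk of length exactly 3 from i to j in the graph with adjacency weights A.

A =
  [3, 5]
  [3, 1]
A^⊗3 =
  [9, 7]
  [5, 3]

Each entry (A^⊗3)_ij equals the minimum over all length-3 walks i = v_0 → v_1 → … → v_3 = j of Σ_t A[v_t][v_{t+1}]. For example, for (i, j) = (0, 1) we minimise over 4 possible intermediate vertex sequences; the minimum is 7, attained along the walk 0 → 1 → 1 → 1.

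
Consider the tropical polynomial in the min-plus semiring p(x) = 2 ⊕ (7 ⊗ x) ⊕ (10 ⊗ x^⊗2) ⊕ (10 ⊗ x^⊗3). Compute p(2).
p(2) = 2

A tropical monomial a ⊗ x^⊗i evaluates to a + i · x. Evaluating each term at x = 2:
  Term 0 contributes 2 + 0 · 2 = 2
  Term 1 contributes 7 + 1 · 2 = 9
  Term 2 contributes 10 + 2 · 2 = 14
  Term 3 contributes 10 + 3 · 2 = 16
p(2) = ⊕ of these = min[2, 9, 14, 16] = 2.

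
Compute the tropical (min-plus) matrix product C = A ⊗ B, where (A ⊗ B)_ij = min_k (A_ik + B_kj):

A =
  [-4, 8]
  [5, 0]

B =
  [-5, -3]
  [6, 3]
A ⊗ B =
  [-9, -7]
  [0, 2]

Apply the min-plus product entry-by-entry:
  C[0][0] = min over k of (A[0][0] + B[0][0] = -4 + -5 = -9, A[0][1] + B[1][0] = 8 + 6 = 14) = -9 (attained at k = 0)
  C[0][1] = min over k of (A[0][0] + B[0][1] = -4 + -3 = -7, A[0][1] + B[1][1] = 8 + 3 = 11) = -7 (attained at k = 0)
  C[1][0] = min over k of (A[1][0] + B[0][0] = 5 + -5 = 0, A[1][1] + B[1][0] = 0 + 6 = 6) = 0 (attained at k = 0)
  C[1][1] = min over k of (A[1][0] + B[0][1] = 5 + -3 = 2, A[1][1] + B[1][1] = 0 + 3 = 3) = 2 (attained at k = 0)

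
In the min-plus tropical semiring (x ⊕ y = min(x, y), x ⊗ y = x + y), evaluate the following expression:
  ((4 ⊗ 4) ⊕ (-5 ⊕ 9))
((4 ⊗ 4) ⊕ (-5 ⊕ 9)) = -5

Expand innermost to outermost. Recall ⊕ takes the minimum of its arguments and ⊗ takes their sum. Working out the expression ((4 ⊗ 4) ⊕ (-5 ⊕ 9)) gives -5.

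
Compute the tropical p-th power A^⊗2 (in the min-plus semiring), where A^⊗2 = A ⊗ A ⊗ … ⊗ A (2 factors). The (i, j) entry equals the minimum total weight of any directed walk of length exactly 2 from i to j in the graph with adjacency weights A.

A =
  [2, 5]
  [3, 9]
A^⊗2 =
  [4, 7]
  [5, 8]

Each entry (A^⊗2)_ij equals the minimum over all length-2 walks i = v_0 → v_1 → … → v_2 = j of Σ_t A[v_t][v_{t+1}]. For example, for (i, j) = (0, 1) we minimise over 2 possible intermediate vertex sequences; the minimum is 7, attained along the walk 0 → 0 → 1.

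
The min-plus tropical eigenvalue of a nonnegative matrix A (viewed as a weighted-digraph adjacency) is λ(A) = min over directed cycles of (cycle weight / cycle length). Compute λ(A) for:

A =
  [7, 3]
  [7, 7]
λ(A) = 5

Enumerate directed cycles and compute their means (weight / length). Sample:
  cycle 0 → 0: weight = 7, length = 1, mean = 7/1 ≈ 7.000
  cycle 1 → 1: weight = 7, length = 1, mean = 7/1 ≈ 7.000
  cycle 0 → 1 → 0: weight = 10, length = 2, mean = 10/2 ≈ 5.000
  cycle 1 → 0 → 1: weight = 10, length = 2, mean = 10/2 ≈ 5.000
Minimum mean = 5.000, attained e.g. along the cycle 0 → 1 → 0 with weight 10 and length 2. So λ(A) = 10/2 = 5.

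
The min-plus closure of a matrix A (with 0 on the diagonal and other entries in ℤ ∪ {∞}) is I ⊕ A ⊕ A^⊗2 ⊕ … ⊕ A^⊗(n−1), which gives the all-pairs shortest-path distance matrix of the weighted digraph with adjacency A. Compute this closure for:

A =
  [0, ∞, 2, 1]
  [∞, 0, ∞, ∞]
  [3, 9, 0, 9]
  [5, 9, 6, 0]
Closure =
  [0, 10, 2, 1]
  [∞, 0, ∞, ∞]
  [3, 9, 0, 4]
  [5, 9, 6, 0]

This is the Floyd-Warshall all-pairs shortest-path computation. For each intermediate vertex k = 0, 1, …, 3, update dist[i][j] ← min(dist[i][j], dist[i][k] + dist[k][j]). The final matrix gives, for each (i, j), the minimum total weight of any directed path from i to j (possibly empty when i = j).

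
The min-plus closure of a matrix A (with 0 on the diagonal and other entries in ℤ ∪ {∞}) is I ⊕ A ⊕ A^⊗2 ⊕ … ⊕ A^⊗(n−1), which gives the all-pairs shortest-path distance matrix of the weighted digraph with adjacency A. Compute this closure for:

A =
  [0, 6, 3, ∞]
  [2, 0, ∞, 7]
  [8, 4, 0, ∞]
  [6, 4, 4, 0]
Closure =
  [0, 6, 3, 13]
  [2, 0, 5, 7]
  [6, 4, 0, 11]
  [6, 4, 4, 0]

This is the Floyd-Warshall all-pairs shortest-path computation. For each intermediate vertex k = 0, 1, …, 3, update dist[i][j] ← min(dist[i][j], dist[i][k] + dist[k][j]). The final matrix gives, for each (i, j), the minimum total weight of any directed path from i to j (possibly empty when i = j).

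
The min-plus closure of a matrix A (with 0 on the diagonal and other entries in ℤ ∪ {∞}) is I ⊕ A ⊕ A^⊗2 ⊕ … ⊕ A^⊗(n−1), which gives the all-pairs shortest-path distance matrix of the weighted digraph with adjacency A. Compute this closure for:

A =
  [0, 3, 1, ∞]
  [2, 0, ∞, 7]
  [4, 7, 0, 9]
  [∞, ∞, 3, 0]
Closure =
  [0, 3, 1, 10]
  [2, 0, 3, 7]
  [4, 7, 0, 9]
  [7, 10, 3, 0]

This is the Floyd-Warshall all-pairs shortest-path computation. For each intermediate vertex k = 0, 1, …, 3, update dist[i][j] ← min(dist[i][j], dist[i][k] + dist[k][j]). The final matrix gives, for each (i, j), the minimum total weight of any directed path from i to j (possibly empty when i = j).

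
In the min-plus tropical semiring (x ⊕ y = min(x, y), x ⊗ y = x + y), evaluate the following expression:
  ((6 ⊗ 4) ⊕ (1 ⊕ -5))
((6 ⊗ 4) ⊕ (1 ⊕ -5)) = -5

Expand innermost to outermost. Recall ⊕ takes the minimum of its arguments and ⊗ takes their sum. Working out the expression ((6 ⊗ 4) ⊕ (1 ⊕ -5)) gives -5.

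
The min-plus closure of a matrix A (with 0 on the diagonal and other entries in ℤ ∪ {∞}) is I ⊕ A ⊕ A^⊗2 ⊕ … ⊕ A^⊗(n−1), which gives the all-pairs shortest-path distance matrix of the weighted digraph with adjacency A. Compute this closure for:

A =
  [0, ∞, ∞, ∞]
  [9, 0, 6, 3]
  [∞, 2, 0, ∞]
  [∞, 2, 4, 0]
Closure =
  [0, ∞, ∞, ∞]
  [9, 0, 6, 3]
  [11, 2, 0, 5]
  [11, 2, 4, 0]

This is the Floyd-Warshall all-pairs shortest-path computation. For each intermediate vertex k = 0, 1, …, 3, update dist[i][j] ← min(dist[i][j], dist[i][k] + dist[k][j]). The final matrix gives, for each (i, j), the minimum total weight of any directed path from i to j (possibly empty when i = j).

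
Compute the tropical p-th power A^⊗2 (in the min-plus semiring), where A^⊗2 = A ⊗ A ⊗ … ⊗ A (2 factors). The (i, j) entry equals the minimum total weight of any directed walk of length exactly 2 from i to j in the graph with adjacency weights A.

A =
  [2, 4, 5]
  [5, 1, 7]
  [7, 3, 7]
A^⊗2 =
  [4, 5, 7]
  [6, 2, 8]
  [8, 4, 10]

Each entry (A^⊗2)_ij equals the minimum over all length-2 walks i = v_0 → v_1 → … → v_2 = j of Σ_t A[v_t][v_{t+1}]. For example, for (i, j) = (0, 2) we minimise over 3 possible intermediate vertex sequences; the minimum is 7, attained along the walk 0 → 0 → 2.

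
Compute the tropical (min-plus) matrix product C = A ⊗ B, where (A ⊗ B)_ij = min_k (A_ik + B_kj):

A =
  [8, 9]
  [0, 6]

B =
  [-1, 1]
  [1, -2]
A ⊗ B =
  [7, 7]
  [-1, 1]

Apply the min-plus product entry-by-entry:
  C[0][0] = min over k of (A[0][0] + B[0][0] = 8 + -1 = 7, A[0][1] + B[1][0] = 9 + 1 = 10) = 7 (attained at k = 0)
  C[0][1] = min over k of (A[0][0] + B[0][1] = 8 + 1 = 9, A[0][1] + B[1][1] = 9 + -2 = 7) = 7 (attained at k = 1)
  C[1][0] = min over k of (A[1][0] + B[0][0] = 0 + -1 = -1, A[1][1] + B[1][0] = 6 + 1 = 7) = -1 (attained at k = 0)
  C[1][1] = min over k of (A[1][0] + B[0][1] = 0 + 1 = 1, A[1][1] + B[1][1] = 6 + -2 = 4) = 1 (attained at k = 0)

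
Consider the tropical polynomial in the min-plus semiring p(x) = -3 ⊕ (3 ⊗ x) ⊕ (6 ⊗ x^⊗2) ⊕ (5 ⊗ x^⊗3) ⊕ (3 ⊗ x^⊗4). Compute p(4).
p(4) = -3

A tropical monomial a ⊗ x^⊗i evaluates to a + i · x. Evaluating each term at x = 4:
  Term 0 contributes -3 + 0 · 4 = -3
  Term 1 contributes 3 + 1 · 4 = 7
  Term 2 contributes 6 + 2 · 4 = 14
  Term 3 contributes 5 + 3 · 4 = 17
  Term 4 contributes 3 + 4 · 4 = 19
p(4) = ⊕ of these = min[-3, 7, 14, 17, 19] = -3.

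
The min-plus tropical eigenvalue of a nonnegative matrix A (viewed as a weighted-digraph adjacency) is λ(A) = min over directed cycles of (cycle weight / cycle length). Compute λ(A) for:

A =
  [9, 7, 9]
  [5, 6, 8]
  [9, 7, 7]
λ(A) = 6

Enumerate directed cycles and compute their means (weight / length). Sample:
  cycle 0 → 0: weight = 9, length = 1, mean = 9/1 ≈ 9.000
  cycle 1 → 1: weight = 6, length = 1, mean = 6/1 ≈ 6.000
  cycle 2 → 2: weight = 7, length = 1, mean = 7/1 ≈ 7.000
  cycle 0 → 1 → 0: weight = 12, length = 2, mean = 12/2 ≈ 6.000
  cycle 0 → 2 → 0: weight = 18, length = 2, mean = 18/2 ≈ 9.000
  cycle 1 → 0 → 1: weight = 12, length = 2, mean = 12/2 ≈ 6.000
Minimum mean = 6.000, attained e.g. along the cycle 1 → 1 with weight 6 and length 1. So λ(A) = 6/1 = 6.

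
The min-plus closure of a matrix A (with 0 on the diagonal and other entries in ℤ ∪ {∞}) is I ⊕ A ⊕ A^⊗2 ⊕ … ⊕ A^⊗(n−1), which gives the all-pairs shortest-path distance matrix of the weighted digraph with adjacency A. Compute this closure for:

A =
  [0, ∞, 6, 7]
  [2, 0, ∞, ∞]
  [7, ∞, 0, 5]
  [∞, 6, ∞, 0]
Closure =
  [0, 13, 6, 7]
  [2, 0, 8, 9]
  [7, 11, 0, 5]
  [8, 6, 14, 0]

This is the Floyd-Warshall all-pairs shortest-path computation. For each intermediate vertex k = 0, 1, …, 3, update dist[i][j] ← min(dist[i][j], dist[i][k] + dist[k][j]). The final matrix gives, for each (i, j), the minimum total weight of any directed path from i to j (possibly empty when i = j).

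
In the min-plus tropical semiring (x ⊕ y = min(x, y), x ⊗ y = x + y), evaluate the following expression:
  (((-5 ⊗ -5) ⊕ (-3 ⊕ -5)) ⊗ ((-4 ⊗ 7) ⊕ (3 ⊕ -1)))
(((-5 ⊗ -5) ⊕ (-3 ⊕ -5)) ⊗ ((-4 ⊗ 7) ⊕ (3 ⊕ -1))) = -11

Expand innermost to outermost. Recall ⊕ takes the minimum of its arguments and ⊗ takes their sum. Working out the expression (((-5 ⊗ -5) ⊕ (-3 ⊕ -5)) ⊗ ((-4 ⊗ 7) ⊕ (3 ⊕ -1))) gives -11.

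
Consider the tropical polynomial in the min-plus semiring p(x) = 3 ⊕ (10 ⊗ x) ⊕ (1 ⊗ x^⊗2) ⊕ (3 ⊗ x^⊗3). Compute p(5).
p(5) = 3

A tropical monomial a ⊗ x^⊗i evaluates to a + i · x. Evaluating each term at x = 5:
  Term 0 contributes 3 + 0 · 5 = 3
  Term 1 contributes 10 + 1 · 5 = 15
  Term 2 contributes 1 + 2 · 5 = 11
  Term 3 contributes 3 + 3 · 5 = 18
p(5) = ⊕ of these = min[3, 15, 11, 18] = 3.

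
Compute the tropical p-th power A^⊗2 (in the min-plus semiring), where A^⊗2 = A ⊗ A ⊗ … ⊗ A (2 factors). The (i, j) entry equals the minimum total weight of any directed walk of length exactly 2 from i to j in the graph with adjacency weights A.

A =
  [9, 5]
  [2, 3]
A^⊗2 =
  [7, 8]
  [5, 6]

Each entry (A^⊗2)_ij equals the minimum over all length-2 walks i = v_0 → v_1 → … → v_2 = j of Σ_t A[v_t][v_{t+1}]. For example, for (i, j) = (0, 1) we minimise over 2 possible intermediate vertex sequences; the minimum is 8, attained along the walk 0 → 1 → 1.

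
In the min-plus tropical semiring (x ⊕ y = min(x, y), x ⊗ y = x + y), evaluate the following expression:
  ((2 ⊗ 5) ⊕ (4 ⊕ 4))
((2 ⊗ 5) ⊕ (4 ⊕ 4)) = 4

Expand innermost to outermost. Recall ⊕ takes the minimum of its arguments and ⊗ takes their sum. Working out the expression ((2 ⊗ 5) ⊕ (4 ⊕ 4)) gives 4.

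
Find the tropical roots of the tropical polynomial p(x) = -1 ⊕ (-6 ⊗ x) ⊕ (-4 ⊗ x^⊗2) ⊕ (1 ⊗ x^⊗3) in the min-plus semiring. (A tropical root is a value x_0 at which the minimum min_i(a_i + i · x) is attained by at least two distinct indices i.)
Roots: {-5, -2, 5}

Each tropical root is a break point of the lower envelope of the lines y = a_i + i · x (there are 4 lines, with slopes 0, 1, ..., 3). Only the lines that attain the minimum somewhere contribute to roots; other lines are dominated. Here the surviving (envelope) indices are i = 3, i = 2, i = 1, i = 0.
Intersections between consecutive envelope lines give the roots: for adjacent envelope indices i < j the intersection is x = (a_i − a_j) / (j − i). Reading off the sorted break points: {-5, -2, 5}.
Verification: at each break x_0, at least two indices attain the minimum of min_i(a_i + i · x_0).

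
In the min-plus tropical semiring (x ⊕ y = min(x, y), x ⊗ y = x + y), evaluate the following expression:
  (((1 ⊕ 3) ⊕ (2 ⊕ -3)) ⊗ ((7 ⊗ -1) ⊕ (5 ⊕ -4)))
(((1 ⊕ 3) ⊕ (2 ⊕ -3)) ⊗ ((7 ⊗ -1) ⊕ (5 ⊕ -4))) = -7

Expand innermost to outermost. Recall ⊕ takes the minimum of its arguments and ⊗ takes their sum. Working out the expression (((1 ⊕ 3) ⊕ (2 ⊕ -3)) ⊗ ((7 ⊗ -1) ⊕ (5 ⊕ -4))) gives -7.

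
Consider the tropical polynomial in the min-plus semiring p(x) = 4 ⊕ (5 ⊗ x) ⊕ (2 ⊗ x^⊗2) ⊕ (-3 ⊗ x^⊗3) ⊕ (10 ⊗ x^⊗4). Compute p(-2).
p(-2) = -9

A tropical monomial a ⊗ x^⊗i evaluates to a + i · x. Evaluating each term at x = -2:
  Term 0 contributes 4 + 0 · -2 = 4
  Term 1 contributes 5 + 1 · -2 = 3
  Term 2 contributes 2 + 2 · -2 = -2
  Term 3 contributes -3 + 3 · -2 = -9
  Term 4 contributes 10 + 4 · -2 = 2
p(-2) = ⊕ of these = min[4, 3, -2, -9, 2] = -9.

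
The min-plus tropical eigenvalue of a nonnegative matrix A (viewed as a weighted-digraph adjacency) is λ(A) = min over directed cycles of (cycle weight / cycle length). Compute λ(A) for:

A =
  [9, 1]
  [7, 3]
λ(A) = 3

Enumerate directed cycles and compute their means (weight / length). Sample:
  cycle 0 → 0: weight = 9, length = 1, mean = 9/1 ≈ 9.000
  cycle 1 → 1: weight = 3, length = 1, mean = 3/1 ≈ 3.000
  cycle 0 → 1 → 0: weight = 8, length = 2, mean = 8/2 ≈ 4.000
  cycle 1 → 0 → 1: weight = 8, length = 2, mean = 8/2 ≈ 4.000
Minimum mean = 3.000, attained e.g. along the cycle 1 → 1 with weight 3 and length 1. So λ(A) = 3/1 = 3.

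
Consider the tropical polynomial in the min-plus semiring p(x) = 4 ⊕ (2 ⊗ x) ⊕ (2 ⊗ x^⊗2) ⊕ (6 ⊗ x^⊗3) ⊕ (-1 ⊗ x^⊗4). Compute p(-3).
p(-3) = -13

A tropical monomial a ⊗ x^⊗i evaluates to a + i · x. Evaluating each term at x = -3:
  Term 0 contributes 4 + 0 · -3 = 4
  Term 1 contributes 2 + 1 · -3 = -1
  Term 2 contributes 2 + 2 · -3 = -4
  Term 3 contributes 6 + 3 · -3 = -3
  Term 4 contributes -1 + 4 · -3 = -13
p(-3) = ⊕ of these = min[4, -1, -4, -3, -13] = -13.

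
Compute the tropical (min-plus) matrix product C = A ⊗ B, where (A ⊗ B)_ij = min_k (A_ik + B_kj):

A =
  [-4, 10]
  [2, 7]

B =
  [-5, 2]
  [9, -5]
A ⊗ B =
  [-9, -2]
  [-3, 2]

Apply the min-plus product entry-by-entry:
  C[0][0] = min over k of (A[0][0] + B[0][0] = -4 + -5 = -9, A[0][1] + B[1][0] = 10 + 9 = 19) = -9 (attained at k = 0)
  C[0][1] = min over k of (A[0][0] + B[0][1] = -4 + 2 = -2, A[0][1] + B[1][1] = 10 + -5 = 5) = -2 (attained at k = 0)
  C[1][0] = min over k of (A[1][0] + B[0][0] = 2 + -5 = -3, A[1][1] + B[1][0] = 7 + 9 = 16) = -3 (attained at k = 0)
  C[1][1] = min over k of (A[1][0] + B[0][1] = 2 + 2 = 4, A[1][1] + B[1][1] = 7 + -5 = 2) = 2 (attained at k = 1)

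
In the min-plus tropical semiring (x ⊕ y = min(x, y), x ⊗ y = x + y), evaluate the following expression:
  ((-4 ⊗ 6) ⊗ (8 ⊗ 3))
((-4 ⊗ 6) ⊗ (8 ⊗ 3)) = 13

Expand innermost to outermost. Recall ⊕ takes the minimum of its arguments and ⊗ takes their sum. Working out the expression ((-4 ⊗ 6) ⊗ (8 ⊗ 3)) gives 13.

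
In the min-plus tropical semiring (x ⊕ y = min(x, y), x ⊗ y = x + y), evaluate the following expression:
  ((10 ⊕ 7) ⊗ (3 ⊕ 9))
((10 ⊕ 7) ⊗ (3 ⊕ 9)) = 10

Expand innermost to outermost. Recall ⊕ takes the minimum of its arguments and ⊗ takes their sum. Working out the expression ((10 ⊕ 7) ⊗ (3 ⊕ 9)) gives 10.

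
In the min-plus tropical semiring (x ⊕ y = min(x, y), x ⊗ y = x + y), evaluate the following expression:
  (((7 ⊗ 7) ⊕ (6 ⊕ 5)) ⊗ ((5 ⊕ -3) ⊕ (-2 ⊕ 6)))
(((7 ⊗ 7) ⊕ (6 ⊕ 5)) ⊗ ((5 ⊕ -3) ⊕ (-2 ⊕ 6))) = 2

Expand innermost to outermost. Recall ⊕ takes the minimum of its arguments and ⊗ takes their sum. Working out the expression (((7 ⊗ 7) ⊕ (6 ⊕ 5)) ⊗ ((5 ⊕ -3) ⊕ (-2 ⊕ 6))) gives 2.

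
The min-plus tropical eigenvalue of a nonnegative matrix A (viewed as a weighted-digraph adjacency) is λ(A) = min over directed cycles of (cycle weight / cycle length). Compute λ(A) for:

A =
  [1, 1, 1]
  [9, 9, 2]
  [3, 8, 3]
λ(A) = 1

Enumerate directed cycles and compute their means (weight / length). Sample:
  cycle 0 → 0: weight = 1, length = 1, mean = 1/1 ≈ 1.000
  cycle 1 → 1: weight = 9, length = 1, mean = 9/1 ≈ 9.000
  cycle 2 → 2: weight = 3, length = 1, mean = 3/1 ≈ 3.000
  cycle 0 → 1 → 0: weight = 10, length = 2, mean = 10/2 ≈ 5.000
  cycle 0 → 2 → 0: weight = 4, length = 2, mean = 4/2 ≈ 2.000
  cycle 1 → 0 → 1: weight = 10, length = 2, mean = 10/2 ≈ 5.000
Minimum mean = 1.000, attained e.g. along the cycle 0 → 0 with weight 1 and length 1. So λ(A) = 1/1 = 1.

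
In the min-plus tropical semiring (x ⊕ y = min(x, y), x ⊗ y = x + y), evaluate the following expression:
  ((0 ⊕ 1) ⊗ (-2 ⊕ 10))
((0 ⊕ 1) ⊗ (-2 ⊕ 10)) = -2

Expand innermost to outermost. Recall ⊕ takes the minimum of its arguments and ⊗ takes their sum. Working out the expression ((0 ⊕ 1) ⊗ (-2 ⊕ 10)) gives -2.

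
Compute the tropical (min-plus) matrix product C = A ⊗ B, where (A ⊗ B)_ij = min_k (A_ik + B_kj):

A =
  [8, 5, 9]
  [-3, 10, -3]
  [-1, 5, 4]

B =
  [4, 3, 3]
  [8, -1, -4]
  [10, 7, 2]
A ⊗ B =
  [12, 4, 1]
  [1, 0, -1]
  [3, 2, 1]

Apply the min-plus product entry-by-entry:
  C[0][0] = min over k of (A[0][0] + B[0][0] = 8 + 4 = 12, A[0][1] + B[1][0] = 5 + 8 = 13, A[0][2] + B[2][0] = 9 + 10 = 19) = 12 (attained at k = 0)
  C[0][1] = min over k of (A[0][0] + B[0][1] = 8 + 3 = 11, A[0][1] + B[1][1] = 5 + -1 = 4, A[0][2] + B[2][1] = 9 + 7 = 16) = 4 (attained at k = 1)
  C[0][2] = min over k of (A[0][0] + B[0][2] = 8 + 3 = 11, A[0][1] + B[1][2] = 5 + -4 = 1, A[0][2] + B[2][2] = 9 + 2 = 11) = 1 (attained at k = 1)
  C[1][0] = min over k of (A[1][0] + B[0][0] = -3 + 4 = 1, A[1][1] + B[1][0] = 10 + 8 = 18, A[1][2] + B[2][0] = -3 + 10 = 7) = 1 (attained at k = 0)
  C[1][1] = min over k of (A[1][0] + B[0][1] = -3 + 3 = 0, A[1][1] + B[1][1] = 10 + -1 = 9, A[1][2] + B[2][1] = -3 + 7 = 4) = 0 (attained at k = 0)
  C[1][2] = min over k of (A[1][0] + B[0][2] = -3 + 3 = 0, A[1][1] + B[1][2] = 10 + -4 = 6, A[1][2] + B[2][2] = -3 + 2 = -1) = -1 (attained at k = 2)
  C[2][0] = min over k of (A[2][0] + B[0][0] = -1 + 4 = 3, A[2][1] + B[1][0] = 5 + 8 = 13, A[2][2] + B[2][0] = 4 + 10 = 14) = 3 (attained at k = 0)
  C[2][1] = min over k of (A[2][0] + B[0][1] = -1 + 3 = 2, A[2][1] + B[1][1] = 5 + -1 = 4, A[2][2] + B[2][1] = 4 + 7 = 11) = 2 (attained at k = 0)
  C[2][2] = min over k of (A[2][0] + B[0][2] = -1 + 3 = 2, A[2][1] + B[1][2] = 5 + -4 = 1, A[2][2] + B[2][2] = 4 + 2 = 6) = 1 (attained at k = 1)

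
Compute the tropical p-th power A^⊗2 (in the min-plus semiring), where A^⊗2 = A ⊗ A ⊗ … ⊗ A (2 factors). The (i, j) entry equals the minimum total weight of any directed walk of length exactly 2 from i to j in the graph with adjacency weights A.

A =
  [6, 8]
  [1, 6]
A^⊗2 =
  [9, 14]
  [7, 9]

Each entry (A^⊗2)_ij equals the minimum over all length-2 walks i = v_0 → v_1 → … → v_2 = j of Σ_t A[v_t][v_{t+1}]. For example, for (i, j) = (0, 1) we minimise over 2 possible intermediate vertex sequences; the minimum is 14, attained along the walk 0 → 0 → 1.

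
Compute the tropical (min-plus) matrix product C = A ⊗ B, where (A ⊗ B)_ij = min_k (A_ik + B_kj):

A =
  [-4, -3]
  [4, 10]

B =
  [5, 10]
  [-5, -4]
A ⊗ B =
  [-8, -7]
  [5, 6]

Apply the min-plus product entry-by-entry:
  C[0][0] = min over k of (A[0][0] + B[0][0] = -4 + 5 = 1, A[0][1] + B[1][0] = -3 + -5 = -8) = -8 (attained at k = 1)
  C[0][1] = min over k of (A[0][0] + B[0][1] = -4 + 10 = 6, A[0][1] + B[1][1] = -3 + -4 = -7) = -7 (attained at k = 1)
  C[1][0] = min over k of (A[1][0] + B[0][0] = 4 + 5 = 9, A[1][1] + B[1][0] = 10 + -5 = 5) = 5 (attained at k = 1)
  C[1][1] = min over k of (A[1][0] + B[0][1] = 4 + 10 = 14, A[1][1] + B[1][1] = 10 + -4 = 6) = 6 (attained at k = 1)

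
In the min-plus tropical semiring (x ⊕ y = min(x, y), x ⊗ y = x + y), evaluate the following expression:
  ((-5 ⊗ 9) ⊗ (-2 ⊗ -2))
((-5 ⊗ 9) ⊗ (-2 ⊗ -2)) = 0

Expand innermost to outermost. Recall ⊕ takes the minimum of its arguments and ⊗ takes their sum. Working out the expression ((-5 ⊗ 9) ⊗ (-2 ⊗ -2)) gives 0.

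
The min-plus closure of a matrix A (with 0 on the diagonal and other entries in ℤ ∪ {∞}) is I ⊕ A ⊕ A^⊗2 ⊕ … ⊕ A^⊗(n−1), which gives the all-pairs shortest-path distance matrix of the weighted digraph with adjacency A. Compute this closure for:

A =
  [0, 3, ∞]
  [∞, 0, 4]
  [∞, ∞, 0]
Closure =
  [0, 3, 7]
  [∞, 0, 4]
  [∞, ∞, 0]

This is the Floyd-Warshall all-pairs shortest-path computation. For each intermediate vertex k = 0, 1, …, 2, update dist[i][j] ← min(dist[i][j], dist[i][k] + dist[k][j]). The final matrix gives, for each (i, j), the minimum total weight of any directed path from i to j (possibly empty when i = j).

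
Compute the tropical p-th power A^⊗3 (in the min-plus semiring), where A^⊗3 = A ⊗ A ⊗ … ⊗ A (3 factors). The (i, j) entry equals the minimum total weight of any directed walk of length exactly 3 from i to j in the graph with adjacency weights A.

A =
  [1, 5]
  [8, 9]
A^⊗3 =
  [3, 7]
  [10, 14]

Each entry (A^⊗3)_ij equals the minimum over all length-3 walks i = v_0 → v_1 → … → v_3 = j of Σ_t A[v_t][v_{t+1}]. For example, for (i, j) = (0, 1) we minimise over 4 possible intermediate vertex sequences; the minimum is 7, attained along the walk 0 → 0 → 0 → 1.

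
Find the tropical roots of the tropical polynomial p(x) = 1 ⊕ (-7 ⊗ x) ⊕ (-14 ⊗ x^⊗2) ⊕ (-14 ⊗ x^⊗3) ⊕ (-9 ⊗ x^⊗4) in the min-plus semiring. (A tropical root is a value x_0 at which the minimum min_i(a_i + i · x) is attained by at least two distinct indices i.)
Roots: {-5, 0, 7, 8}

Each tropical root is a break point of the lower envelope of the lines y = a_i + i · x (there are 5 lines, with slopes 0, 1, ..., 4). Only the lines that attain the minimum somewhere contribute to roots; other lines are dominated. Here the surviving (envelope) indices are i = 4, i = 3, i = 2, i = 1, i = 0.
Intersections between consecutive envelope lines give the roots: for adjacent envelope indices i < j the intersection is x = (a_i − a_j) / (j − i). Reading off the sorted break points: {-5, 0, 7, 8}.
Verification: at each break x_0, at least two indices attain the minimum of min_i(a_i + i · x_0).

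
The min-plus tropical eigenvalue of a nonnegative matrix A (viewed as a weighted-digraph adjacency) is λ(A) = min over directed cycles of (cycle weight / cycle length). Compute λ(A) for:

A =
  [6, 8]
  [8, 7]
λ(A) = 6

Enumerate directed cycles and compute their means (weight / length). Sample:
  cycle 0 → 0: weight = 6, length = 1, mean = 6/1 ≈ 6.000
  cycle 1 → 1: weight = 7, length = 1, mean = 7/1 ≈ 7.000
  cycle 0 → 1 → 0: weight = 16, length = 2, mean = 16/2 ≈ 8.000
  cycle 1 → 0 → 1: weight = 16, length = 2, mean = 16/2 ≈ 8.000
Minimum mean = 6.000, attained e.g. along the cycle 0 → 0 with weight 6 and length 1. So λ(A) = 6/1 = 6.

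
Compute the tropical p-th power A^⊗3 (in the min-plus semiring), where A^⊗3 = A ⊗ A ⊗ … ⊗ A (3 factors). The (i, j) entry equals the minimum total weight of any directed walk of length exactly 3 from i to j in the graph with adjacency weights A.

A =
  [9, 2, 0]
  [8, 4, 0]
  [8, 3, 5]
A^⊗3 =
  [10, 5, 3]
  [11, 7, 3]
  [11, 6, 7]

Each entry (A^⊗3)_ij equals the minimum over all length-3 walks i = v_0 → v_1 → … → v_3 = j of Σ_t A[v_t][v_{t+1}]. For example, for (i, j) = (0, 2) we minimise over 9 possible intermediate vertex sequences; the minimum is 3, attained along the walk 0 → 2 → 1 → 2.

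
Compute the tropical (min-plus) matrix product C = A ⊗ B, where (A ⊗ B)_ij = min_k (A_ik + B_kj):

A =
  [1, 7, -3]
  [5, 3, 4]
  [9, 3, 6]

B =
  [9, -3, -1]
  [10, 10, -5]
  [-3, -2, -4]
A ⊗ B =
  [-6, -5, -7]
  [1, 2, -2]
  [3, 4, -2]

Apply the min-plus product entry-by-entry:
  C[0][0] = min over k of (A[0][0] + B[0][0] = 1 + 9 = 10, A[0][1] + B[1][0] = 7 + 10 = 17, A[0][2] + B[2][0] = -3 + -3 = -6) = -6 (attained at k = 2)
  C[0][1] = min over k of (A[0][0] + B[0][1] = 1 + -3 = -2, A[0][1] + B[1][1] = 7 + 10 = 17, A[0][2] + B[2][1] = -3 + -2 = -5) = -5 (attained at k = 2)
  C[0][2] = min over k of (A[0][0] + B[0][2] = 1 + -1 = 0, A[0][1] + B[1][2] = 7 + -5 = 2, A[0][2] + B[2][2] = -3 + -4 = -7) = -7 (attained at k = 2)
  C[1][0] = min over k of (A[1][0] + B[0][0] = 5 + 9 = 14, A[1][1] + B[1][0] = 3 + 10 = 13, A[1][2] + B[2][0] = 4 + -3 = 1) = 1 (attained at k = 2)
  C[1][1] = min over k of (A[1][0] + B[0][1] = 5 + -3 = 2, A[1][1] + B[1][1] = 3 + 10 = 13, A[1][2] + B[2][1] = 4 + -2 = 2) = 2 (attained at k = 0)
  C[1][2] = min over k of (A[1][0] + B[0][2] = 5 + -1 = 4, A[1][1] + B[1][2] = 3 + -5 = -2, A[1][2] + B[2][2] = 4 + -4 = 0) = -2 (attained at k = 1)
  C[2][0] = min over k of (A[2][0] + B[0][0] = 9 + 9 = 18, A[2][1] + B[1][0] = 3 + 10 = 13, A[2][2] + B[2][0] = 6 + -3 = 3) = 3 (attained at k = 2)
  C[2][1] = min over k of (A[2][0] + B[0][1] = 9 + -3 = 6, A[2][1] + B[1][1] = 3 + 10 = 13, A[2][2] + B[2][1] = 6 + -2 = 4) = 4 (attained at k = 2)
  C[2][2] = min over k of (A[2][0] + B[0][2] = 9 + -1 = 8, A[2][1] + B[1][2] = 3 + -5 = -2, A[2][2] + B[2][2] = 6 + -4 = 2) = -2 (attained at k = 1)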